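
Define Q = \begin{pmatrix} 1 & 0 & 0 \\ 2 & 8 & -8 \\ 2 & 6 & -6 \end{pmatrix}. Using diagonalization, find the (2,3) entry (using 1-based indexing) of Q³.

-32

Characteristic polynomial: μ^3 - 3μ^2 + 2μ = μ(μ - 2)(μ - 1), so the eigenvalues are 0, 1, 2.
μ=2: eigenvector (0, 4, 3).
μ=0: eigenvector (0, -1, -1).
μ=1: eigenvector (1, 2, 2).
P = [[0, 0, 1], [4, -1, 2], [3, -1, 2]], D = diag(2, 0, 1), P⁻¹ = [[0, 1, -1], [2, 3, -4], [1, 0, 0]].
Q³ = P·diag(8, 0, 1)·P⁻¹ = [[1, 0, 0], [2, 32, -32], [2, 24, -24]].
The requested entry is -32.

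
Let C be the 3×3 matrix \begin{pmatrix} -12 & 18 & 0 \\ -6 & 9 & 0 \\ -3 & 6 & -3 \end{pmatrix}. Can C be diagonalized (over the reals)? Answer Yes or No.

Yes

Characteristic polynomial: p(s) = s^3 + 6s^2 + 9s = s(s + 3)^2.
s = -3 has algebraic multiplicity 2; rank(C + 3I) = 1, so geometric multiplicity = 2.
Every eigenvalue has geometric = algebraic multiplicity, so C is diagonalizable.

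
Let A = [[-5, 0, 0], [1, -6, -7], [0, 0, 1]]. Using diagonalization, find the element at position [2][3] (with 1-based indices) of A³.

-217

Characteristic polynomial: μ^3 + 10μ^2 + 19μ - 30 = (μ - 1)(μ + 5)(μ + 6), so the eigenvalues are -6, -5, 1.
μ=-5: eigenvector (1, 1, 0).
μ=-6: eigenvector (0, 1, 0).
μ=1: eigenvector (0, -1, 1).
P = [[1, 0, 0], [1, 1, -1], [0, 0, 1]], D = diag(-5, -6, 1), P⁻¹ = [[1, 0, 0], [-1, 1, 1], [0, 0, 1]].
A³ = P·diag(-125, -216, 1)·P⁻¹ = [[-125, 0, 0], [91, -216, -217], [0, 0, 1]].
The requested entry is -217.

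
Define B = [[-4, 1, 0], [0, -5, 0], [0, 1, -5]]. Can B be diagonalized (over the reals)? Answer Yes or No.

Characteristic polynomial: p(t) = t^3 + 14t^2 + 65t + 100 = (t + 4)(t + 5)^2.
t = -5 has algebraic multiplicity 2; rank(B + 5I) = 2, so geometric multiplicity = 1.
Geometric multiplicity < algebraic multiplicity, so B is not diagonalizable.

No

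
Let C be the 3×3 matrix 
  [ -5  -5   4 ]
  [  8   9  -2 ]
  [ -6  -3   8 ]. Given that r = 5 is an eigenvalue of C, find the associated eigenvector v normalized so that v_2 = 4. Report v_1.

-2

C − 5I = [[-10, -5, 4], [8, 4, -2], [-6, -3, 3]].
Solving (C − 5I)v = 0 gives the eigenspace spanned by (-2, 4, 0).
With v_2 = 4, v = (-2, 4, 0), so v_1 = -2.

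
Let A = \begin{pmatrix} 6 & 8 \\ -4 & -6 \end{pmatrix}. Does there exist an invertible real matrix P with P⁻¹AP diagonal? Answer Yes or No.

Characteristic polynomial: p(μ) = μ^2 - 4 = (μ - 2)(μ + 2).
All 2 eigenvalues are distinct, so A is diagonalizable.

Yes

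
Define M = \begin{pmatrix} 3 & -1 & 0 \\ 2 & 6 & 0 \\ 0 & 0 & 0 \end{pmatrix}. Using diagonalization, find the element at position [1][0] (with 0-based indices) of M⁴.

738

Characteristic polynomial: r^3 - 9r^2 + 20r = r(r - 5)(r - 4), so the eigenvalues are 0, 4, 5.
r=5: eigenvector (1, -2, 0).
r=4: eigenvector (1, -1, 0).
r=0: eigenvector (0, 0, 1).
P = [[1, 1, 0], [-2, -1, 0], [0, 0, 1]], D = diag(5, 4, 0), P⁻¹ = [[-1, -1, 0], [2, 1, 0], [0, 0, 1]].
M⁴ = P·diag(625, 256, 0)·P⁻¹ = [[-113, -369, 0], [738, 994, 0], [0, 0, 0]].
The requested entry is 738.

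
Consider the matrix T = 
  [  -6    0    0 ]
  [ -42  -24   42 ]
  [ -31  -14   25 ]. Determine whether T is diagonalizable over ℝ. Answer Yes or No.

Characteristic polynomial: p(s) = s^3 + 5s^2 - 18s - 72 = (s - 4)(s + 3)(s + 6).
All 3 eigenvalues are distinct, so T is diagonalizable.

Yes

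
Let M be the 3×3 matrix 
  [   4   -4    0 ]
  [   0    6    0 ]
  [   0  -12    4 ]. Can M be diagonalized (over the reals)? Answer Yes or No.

Yes

Characteristic polynomial: p(t) = t^3 - 14t^2 + 64t - 96 = (t - 6)(t - 4)^2.
t = 4 has algebraic multiplicity 2; rank(M − 4I) = 1, so geometric multiplicity = 2.
Every eigenvalue has geometric = algebraic multiplicity, so M is diagonalizable.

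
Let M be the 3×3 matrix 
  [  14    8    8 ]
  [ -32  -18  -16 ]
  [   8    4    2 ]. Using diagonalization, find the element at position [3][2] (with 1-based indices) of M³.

16

Characteristic polynomial: t^3 + 2t^2 - 4t - 8 = (t - 2)(t + 2)^2, so the eigenvalues are -2, -2, 2.
t=-2: eigenvector (1, -2, 0).
t=2: eigenvector (2, -4, 1).
t=-2: eigenvector (0, -1, 1).
P = [[1, 2, 0], [-2, -4, -1], [0, 1, 1]], D = diag(-2, 2, -2), P⁻¹ = [[-3, -2, -2], [2, 1, 1], [-2, -1, 0]].
M³ = P·diag(-8, 8, -8)·P⁻¹ = [[56, 32, 32], [-128, -72, -64], [32, 16, 8]].
The requested entry is 16.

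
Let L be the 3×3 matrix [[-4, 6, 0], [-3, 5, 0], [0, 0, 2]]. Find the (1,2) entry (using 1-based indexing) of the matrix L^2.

Characteristic polynomial: t^3 - 3t^2 + 4 = (t - 2)^2(t + 1), so the eigenvalues are -1, 2, 2.
t=2: eigenvector (-1, -1, 0).
t=-1: eigenvector (2, 1, 0).
t=2: eigenvector (2, 2, 1).
P = [[-1, 2, 2], [-1, 1, 2], [0, 0, 1]], D = diag(2, -1, 2), P⁻¹ = [[1, -2, 2], [1, -1, 0], [0, 0, 1]].
L² = P·diag(4, 1, 4)·P⁻¹ = [[-2, 6, 0], [-3, 7, 0], [0, 0, 4]].
The requested entry is 6.

6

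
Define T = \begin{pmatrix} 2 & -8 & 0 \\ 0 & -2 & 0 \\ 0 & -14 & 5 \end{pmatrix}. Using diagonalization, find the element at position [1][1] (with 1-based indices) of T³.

8

Characteristic polynomial: λ^3 - 5λ^2 - 4λ + 20 = (λ - 5)(λ - 2)(λ + 2), so the eigenvalues are -2, 2, 5.
λ=2: eigenvector (1, 0, 0).
λ=-2: eigenvector (2, 1, 2).
λ=5: eigenvector (0, 0, 1).
P = [[1, 2, 0], [0, 1, 0], [0, 2, 1]], D = diag(2, -2, 5), P⁻¹ = [[1, -2, 0], [0, 1, 0], [0, -2, 1]].
T³ = P·diag(8, -8, 125)·P⁻¹ = [[8, -32, 0], [0, -8, 0], [0, -266, 125]].
The requested entry is 8.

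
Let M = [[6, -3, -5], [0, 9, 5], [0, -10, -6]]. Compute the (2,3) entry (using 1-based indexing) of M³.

Characteristic polynomial: t^3 - 9t^2 + 14t + 24 = (t - 6)(t - 4)(t + 1), so the eigenvalues are -1, 4, 6.
t=6: eigenvector (1, 0, 0).
t=-1: eigenvector (1, -1, 2).
t=4: eigenvector (1, -1, 1).
P = [[1, 1, 1], [0, -1, -1], [0, 2, 1]], D = diag(6, -1, 4), P⁻¹ = [[1, 1, 0], [0, 1, 1], [0, -2, -1]].
M³ = P·diag(216, -1, 64)·P⁻¹ = [[216, 87, -65], [0, 129, 65], [0, -130, -66]].
The requested entry is 65.

65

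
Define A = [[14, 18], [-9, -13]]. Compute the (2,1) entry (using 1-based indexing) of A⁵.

-4149

Characteristic polynomial: r^2 - r - 20 = (r - 5)(r + 4), so the eigenvalues are -4, 5.
r=-4: eigenvector (-1, 1).
r=5: eigenvector (-2, 1).
P = [[-1, -2], [1, 1]], D = diag(-4, 5), P⁻¹ = [[1, 2], [-1, -1]].
A⁵ = P·diag(-1024, 3125)·P⁻¹ = [[7274, 8298], [-4149, -5173]].
The requested entry is -4149.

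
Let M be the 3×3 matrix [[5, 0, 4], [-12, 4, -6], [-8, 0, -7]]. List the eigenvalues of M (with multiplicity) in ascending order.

Characteristic polynomial: p(s) = s^3 - 2s^2 - 11s + 12 = (s - 4)(s - 1)(s + 3).
Roots (with multiplicity): -3, 1, 4.

-3, 1, 4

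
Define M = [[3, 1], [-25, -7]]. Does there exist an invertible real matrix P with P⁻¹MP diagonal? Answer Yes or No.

Characteristic polynomial: p(t) = t^2 + 4t + 4 = (t + 2)^2.
t = -2 has algebraic multiplicity 2; rank(M + 2I) = 1, so geometric multiplicity = 1.
Geometric multiplicity < algebraic multiplicity, so M is not diagonalizable.

No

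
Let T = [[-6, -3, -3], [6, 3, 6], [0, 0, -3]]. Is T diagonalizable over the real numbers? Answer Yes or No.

Yes

Characteristic polynomial: p(λ) = λ^3 + 6λ^2 + 9λ = λ(λ + 3)^2.
λ = -3 has algebraic multiplicity 2; rank(T + 3I) = 1, so geometric multiplicity = 2.
Every eigenvalue has geometric = algebraic multiplicity, so T is diagonalizable.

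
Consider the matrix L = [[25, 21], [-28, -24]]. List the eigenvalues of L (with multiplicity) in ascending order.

-3, 4

Characteristic polynomial: p(r) = r^2 - r - 12 = (r - 4)(r + 3).
Roots (with multiplicity): -3, 4.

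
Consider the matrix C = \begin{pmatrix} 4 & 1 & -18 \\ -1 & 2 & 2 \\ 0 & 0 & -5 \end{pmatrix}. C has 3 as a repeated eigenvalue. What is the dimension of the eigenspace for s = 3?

1

C − 3I = [[1, 1, -18], [-1, -1, 2], [0, 0, -8]].
This matrix has rank 2, so its null space has dimension 3 − 2 = 1.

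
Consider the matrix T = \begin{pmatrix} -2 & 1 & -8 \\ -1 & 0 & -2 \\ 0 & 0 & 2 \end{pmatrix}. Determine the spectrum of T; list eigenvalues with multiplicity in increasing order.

-1, -1, 2

Characteristic polynomial: p(r) = r^3 - 3r - 2 = (r - 2)(r + 1)^2.
Roots (with multiplicity): -1, -1, 2.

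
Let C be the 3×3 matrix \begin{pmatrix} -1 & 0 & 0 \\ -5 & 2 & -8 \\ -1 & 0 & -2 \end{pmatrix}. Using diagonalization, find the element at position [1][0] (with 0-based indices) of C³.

Characteristic polynomial: r^3 + r^2 - 4r - 4 = (r - 2)(r + 1)(r + 2), so the eigenvalues are -2, -1, 2.
r=-1: eigenvector (1, -1, -1).
r=2: eigenvector (0, 1, 0).
r=-2: eigenvector (0, 2, 1).
P = [[1, 0, 0], [-1, 1, 2], [-1, 0, 1]], D = diag(-1, 2, -2), P⁻¹ = [[1, 0, 0], [-1, 1, -2], [1, 0, 1]].
C³ = P·diag(-1, 8, -8)·P⁻¹ = [[-1, 0, 0], [-23, 8, -32], [-7, 0, -8]].
The requested entry is -23.

-23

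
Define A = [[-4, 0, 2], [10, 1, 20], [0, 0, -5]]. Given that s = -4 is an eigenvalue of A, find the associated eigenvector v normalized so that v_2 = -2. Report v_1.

A + 4I = [[0, 0, 2], [10, 5, 20], [0, 0, -1]].
Solving (A + 4I)v = 0 gives the eigenspace spanned by (1, -2, 0).
With v_2 = -2, v = (1, -2, 0), so v_1 = 1.

1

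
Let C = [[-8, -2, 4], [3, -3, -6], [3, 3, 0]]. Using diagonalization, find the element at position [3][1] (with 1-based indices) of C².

Characteristic polynomial: t^3 + 11t^2 + 36t + 36 = (t + 2)(t + 3)(t + 6), so the eigenvalues are -6, -3, -2.
t=-6: eigenvector (1, -1, 0).
t=-3: eigenvector (-2, 3, -1).
t=-2: eigenvector (4, -6, 3).
P = [[1, -2, 4], [-1, 3, -6], [0, -1, 3]], D = diag(-6, -3, -2), P⁻¹ = [[3, 2, 0], [3, 3, 2], [1, 1, 1]].
C² = P·diag(36, 9, 4)·P⁻¹ = [[70, 34, -20], [-51, -15, 30], [-15, -15, -6]].
The requested entry is -15.

-15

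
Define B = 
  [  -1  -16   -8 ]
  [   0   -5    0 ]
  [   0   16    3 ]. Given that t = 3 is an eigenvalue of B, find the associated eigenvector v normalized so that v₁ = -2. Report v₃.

1

B − 3I = [[-4, -16, -8], [0, -8, 0], [0, 16, 0]].
Solving (B − 3I)v = 0 gives the eigenspace spanned by (-2, 0, 1).
With v₁ = -2, v = (-2, 0, 1), so v₃ = 1.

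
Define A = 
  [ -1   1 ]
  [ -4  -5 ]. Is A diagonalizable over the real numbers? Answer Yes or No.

Characteristic polynomial: p(t) = t^2 + 6t + 9 = (t + 3)^2.
t = -3 has algebraic multiplicity 2; rank(A + 3I) = 1, so geometric multiplicity = 1.
Geometric multiplicity < algebraic multiplicity, so A is not diagonalizable.

No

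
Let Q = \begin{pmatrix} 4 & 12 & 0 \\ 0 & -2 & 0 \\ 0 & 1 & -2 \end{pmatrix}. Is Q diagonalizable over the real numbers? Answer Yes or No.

No

Characteristic polynomial: p(t) = t^3 - 12t - 16 = (t - 4)(t + 2)^2.
t = -2 has algebraic multiplicity 2; rank(Q + 2I) = 2, so geometric multiplicity = 1.
Geometric multiplicity < algebraic multiplicity, so Q is not diagonalizable.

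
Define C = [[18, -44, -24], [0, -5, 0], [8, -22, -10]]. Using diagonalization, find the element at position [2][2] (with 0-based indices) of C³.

-616

Characteristic polynomial: s^3 - 3s^2 - 28s + 60 = (s - 6)(s - 2)(s + 5), so the eigenvalues are -5, 2, 6.
s=6: eigenvector (2, 0, 1).
s=-5: eigenvector (4, 1, 2).
s=2: eigenvector (-3, 0, -2).
P = [[2, 4, -3], [0, 1, 0], [1, 2, -2]], D = diag(6, -5, 2), P⁻¹ = [[2, -2, -3], [0, 1, 0], [1, 0, -2]].
C³ = P·diag(216, -125, 8)·P⁻¹ = [[840, -1364, -1248], [0, -125, 0], [416, -682, -616]].
The requested entry is -616.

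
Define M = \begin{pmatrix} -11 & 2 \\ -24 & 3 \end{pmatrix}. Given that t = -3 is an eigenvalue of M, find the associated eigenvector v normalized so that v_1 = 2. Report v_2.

8

M + 3I = [[-8, 2], [-24, 6]].
Solving (M + 3I)v = 0 gives the eigenspace spanned by (2, 8).
With v_1 = 2, v = (2, 8), so v_2 = 8.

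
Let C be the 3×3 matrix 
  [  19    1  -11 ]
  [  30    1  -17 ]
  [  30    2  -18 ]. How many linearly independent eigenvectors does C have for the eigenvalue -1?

1

C + 1I = [[20, 1, -11], [30, 2, -17], [30, 2, -17]].
This matrix has rank 2, so its null space has dimension 3 − 2 = 1.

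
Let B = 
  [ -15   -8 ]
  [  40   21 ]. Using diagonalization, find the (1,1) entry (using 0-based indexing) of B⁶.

78121

Characteristic polynomial: μ^2 - 6μ + 5 = (μ - 5)(μ - 1), so the eigenvalues are 1, 5.
μ=1: eigenvector (1, -2).
μ=5: eigenvector (-2, 5).
P = [[1, -2], [-2, 5]], D = diag(1, 5), P⁻¹ = [[5, 2], [2, 1]].
B⁶ = P·diag(1, 15625)·P⁻¹ = [[-62495, -31248], [156240, 78121]].
The requested entry is 78121.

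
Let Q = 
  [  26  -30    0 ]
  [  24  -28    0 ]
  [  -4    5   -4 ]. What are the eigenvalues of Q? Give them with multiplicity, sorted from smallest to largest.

-4, -4, 2

Characteristic polynomial: p(s) = s^3 + 6s^2 - 32 = (s - 2)(s + 4)^2.
Roots (with multiplicity): -4, -4, 2.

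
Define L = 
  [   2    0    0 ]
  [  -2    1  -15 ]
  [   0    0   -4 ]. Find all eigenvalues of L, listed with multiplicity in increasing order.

Characteristic polynomial: p(r) = r^3 + r^2 - 10r + 8 = (r - 2)(r - 1)(r + 4).
Roots (with multiplicity): -4, 1, 2.

-4, 1, 2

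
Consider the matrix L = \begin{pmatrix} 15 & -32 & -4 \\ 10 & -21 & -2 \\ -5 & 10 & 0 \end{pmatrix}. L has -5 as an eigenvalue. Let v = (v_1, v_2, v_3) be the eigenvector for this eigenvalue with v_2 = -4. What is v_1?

L + 5I = [[20, -32, -4], [10, -16, -2], [-5, 10, 5]].
Solving (L + 5I)v = 0 gives the eigenspace spanned by (-6, -4, 2).
With v_2 = -4, v = (-6, -4, 2), so v_1 = -6.

-6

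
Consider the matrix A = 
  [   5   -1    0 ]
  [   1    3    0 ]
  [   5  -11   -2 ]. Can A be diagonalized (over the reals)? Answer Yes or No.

Characteristic polynomial: p(s) = s^3 - 6s^2 + 32 = (s - 4)^2(s + 2).
s = 4 has algebraic multiplicity 2; rank(A − 4I) = 2, so geometric multiplicity = 1.
Geometric multiplicity < algebraic multiplicity, so A is not diagonalizable.

No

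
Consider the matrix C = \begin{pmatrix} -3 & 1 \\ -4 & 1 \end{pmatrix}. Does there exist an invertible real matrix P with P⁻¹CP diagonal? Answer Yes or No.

No

Characteristic polynomial: p(t) = t^2 + 2t + 1 = (t + 1)^2.
t = -1 has algebraic multiplicity 2; rank(C + 1I) = 1, so geometric multiplicity = 1.
Geometric multiplicity < algebraic multiplicity, so C is not diagonalizable.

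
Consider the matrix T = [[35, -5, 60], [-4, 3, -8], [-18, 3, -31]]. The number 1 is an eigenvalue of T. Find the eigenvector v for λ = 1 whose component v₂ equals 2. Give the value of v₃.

3

T − 1I = [[34, -5, 60], [-4, 2, -8], [-18, 3, -32]].
Solving (T − 1I)v = 0 gives the eigenspace spanned by (-5, 2, 3).
With v₂ = 2, v = (-5, 2, 3), so v₃ = 3.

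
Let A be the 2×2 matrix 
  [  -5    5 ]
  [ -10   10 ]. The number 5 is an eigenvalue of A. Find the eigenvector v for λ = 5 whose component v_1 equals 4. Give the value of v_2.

A − 5I = [[-10, 5], [-10, 5]].
Solving (A − 5I)v = 0 gives the eigenspace spanned by (4, 8).
With v_1 = 4, v = (4, 8), so v_2 = 8.

8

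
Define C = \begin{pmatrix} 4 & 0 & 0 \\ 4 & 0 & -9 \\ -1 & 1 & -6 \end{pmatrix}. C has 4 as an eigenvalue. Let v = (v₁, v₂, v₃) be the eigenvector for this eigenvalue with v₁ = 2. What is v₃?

0

C − 4I = [[0, 0, 0], [4, -4, -9], [-1, 1, -10]].
Solving (C − 4I)v = 0 gives the eigenspace spanned by (2, 2, 0).
With v₁ = 2, v = (2, 2, 0), so v₃ = 0.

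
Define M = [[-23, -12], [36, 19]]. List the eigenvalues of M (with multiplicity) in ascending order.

Characteristic polynomial: p(r) = r^2 + 4r - 5 = (r - 1)(r + 5).
Roots (with multiplicity): -5, 1.

-5, 1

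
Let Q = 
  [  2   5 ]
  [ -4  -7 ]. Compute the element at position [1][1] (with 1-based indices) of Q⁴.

-244

Characteristic polynomial: r^2 + 5r + 6 = (r + 2)(r + 3), so the eigenvalues are -3, -2.
r=-2: eigenvector (5, -4).
r=-3: eigenvector (-1, 1).
P = [[5, -1], [-4, 1]], D = diag(-2, -3), P⁻¹ = [[1, 1], [4, 5]].
Q⁴ = P·diag(16, 81)·P⁻¹ = [[-244, -325], [260, 341]].
The requested entry is -244.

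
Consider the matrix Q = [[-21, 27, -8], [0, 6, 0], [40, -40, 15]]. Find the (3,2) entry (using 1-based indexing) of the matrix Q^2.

Characteristic polynomial: λ^3 - 31λ - 30 = (λ - 6)(λ + 1)(λ + 5), so the eigenvalues are -5, -1, 6.
λ=6: eigenvector (1, 1, 0).
λ=-5: eigenvector (1, 0, -2).
λ=-1: eigenvector (-2, 0, 5).
P = [[1, 1, -2], [1, 0, 0], [0, -2, 5]], D = diag(6, -5, -1), P⁻¹ = [[0, 1, 0], [5, -5, 2], [2, -2, 1]].
Q² = P·diag(36, 25, 1)·P⁻¹ = [[121, -85, 48], [0, 36, 0], [-240, 240, -95]].
The requested entry is 240.

240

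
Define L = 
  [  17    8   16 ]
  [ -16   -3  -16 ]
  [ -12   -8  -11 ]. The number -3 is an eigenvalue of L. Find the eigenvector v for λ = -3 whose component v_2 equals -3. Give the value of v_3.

L + 3I = [[20, 8, 16], [-16, 0, -16], [-12, -8, -8]].
Solving (L + 3I)v = 0 gives the eigenspace spanned by (6, -3, -6).
With v_2 = -3, v = (6, -3, -6), so v_3 = -6.

-6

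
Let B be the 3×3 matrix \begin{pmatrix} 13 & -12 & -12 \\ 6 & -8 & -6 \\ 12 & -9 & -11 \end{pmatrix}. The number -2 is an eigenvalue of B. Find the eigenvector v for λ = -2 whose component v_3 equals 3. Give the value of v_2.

B + 2I = [[15, -12, -12], [6, -6, -6], [12, -9, -9]].
Solving (B + 2I)v = 0 gives the eigenspace spanned by (0, -3, 3).
With v_3 = 3, v = (0, -3, 3), so v_2 = -3.

-3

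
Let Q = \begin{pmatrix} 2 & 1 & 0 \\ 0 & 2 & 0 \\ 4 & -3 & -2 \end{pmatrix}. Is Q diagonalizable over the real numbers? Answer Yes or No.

No

Characteristic polynomial: p(s) = s^3 - 2s^2 - 4s + 8 = (s - 2)^2(s + 2).
s = 2 has algebraic multiplicity 2; rank(Q − 2I) = 2, so geometric multiplicity = 1.
Geometric multiplicity < algebraic multiplicity, so Q is not diagonalizable.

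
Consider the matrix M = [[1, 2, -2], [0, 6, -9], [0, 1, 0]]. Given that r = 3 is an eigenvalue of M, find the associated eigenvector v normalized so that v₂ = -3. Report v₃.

-1

M − 3I = [[-2, 2, -2], [0, 3, -9], [0, 1, -3]].
Solving (M − 3I)v = 0 gives the eigenspace spanned by (-2, -3, -1).
With v₂ = -3, v = (-2, -3, -1), so v₃ = -1.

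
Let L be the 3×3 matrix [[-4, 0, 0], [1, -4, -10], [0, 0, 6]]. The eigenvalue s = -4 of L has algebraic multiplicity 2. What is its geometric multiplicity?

L + 4I = [[0, 0, 0], [1, 0, -10], [0, 0, 10]].
This matrix has rank 2, so its null space has dimension 3 − 2 = 1.

1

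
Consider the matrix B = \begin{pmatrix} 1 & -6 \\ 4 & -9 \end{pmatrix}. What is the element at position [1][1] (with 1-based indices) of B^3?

Characteristic polynomial: s^2 + 8s + 15 = (s + 3)(s + 5), so the eigenvalues are -5, -3.
s=-5: eigenvector (1, 1).
s=-3: eigenvector (-3, -2).
P = [[1, -3], [1, -2]], D = diag(-5, -3), P⁻¹ = [[-2, 3], [-1, 1]].
B³ = P·diag(-125, -27)·P⁻¹ = [[169, -294], [196, -321]].
The requested entry is 169.

169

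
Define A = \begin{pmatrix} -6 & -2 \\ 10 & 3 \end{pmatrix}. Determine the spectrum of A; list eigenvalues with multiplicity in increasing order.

-2, -1

Characteristic polynomial: p(t) = t^2 + 3t + 2 = (t + 1)(t + 2).
Roots (with multiplicity): -2, -1.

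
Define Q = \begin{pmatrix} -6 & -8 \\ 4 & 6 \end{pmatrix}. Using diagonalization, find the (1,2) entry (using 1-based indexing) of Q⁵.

Characteristic polynomial: λ^2 - 4 = (λ - 2)(λ + 2), so the eigenvalues are -2, 2.
λ=-2: eigenvector (-2, 1).
λ=2: eigenvector (1, -1).
P = [[-2, 1], [1, -1]], D = diag(-2, 2), P⁻¹ = [[-1, -1], [-1, -2]].
Q⁵ = P·diag(-32, 32)·P⁻¹ = [[-96, -128], [64, 96]].
The requested entry is -128.

-128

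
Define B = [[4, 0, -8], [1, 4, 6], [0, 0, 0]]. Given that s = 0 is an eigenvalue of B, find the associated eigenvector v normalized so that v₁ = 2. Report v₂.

-2

B = [[4, 0, -8], [1, 4, 6], [0, 0, 0]].
Solving (B)v = 0 gives the eigenspace spanned by (2, -2, 1).
With v₁ = 2, v = (2, -2, 1), so v₂ = -2.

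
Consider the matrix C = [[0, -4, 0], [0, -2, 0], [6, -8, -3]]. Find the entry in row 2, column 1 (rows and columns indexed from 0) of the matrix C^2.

Characteristic polynomial: μ^3 + 5μ^2 + 6μ = μ(μ + 2)(μ + 3), so the eigenvalues are -3, -2, 0.
μ=-2: eigenvector (2, 1, 4).
μ=0: eigenvector (1, 0, 2).
μ=-3: eigenvector (0, 0, 1).
P = [[2, 1, 0], [1, 0, 0], [4, 2, 1]], D = diag(-2, 0, -3), P⁻¹ = [[0, 1, 0], [1, -2, 0], [-2, 0, 1]].
C² = P·diag(4, 0, 9)·P⁻¹ = [[0, 8, 0], [0, 4, 0], [-18, 16, 9]].
The requested entry is 16.

16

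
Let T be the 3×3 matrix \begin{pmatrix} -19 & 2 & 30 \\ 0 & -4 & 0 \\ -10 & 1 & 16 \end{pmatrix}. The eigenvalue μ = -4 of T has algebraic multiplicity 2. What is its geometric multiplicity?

T + 4I = [[-15, 2, 30], [0, 0, 0], [-10, 1, 20]].
This matrix has rank 2, so its null space has dimension 3 − 2 = 1.

1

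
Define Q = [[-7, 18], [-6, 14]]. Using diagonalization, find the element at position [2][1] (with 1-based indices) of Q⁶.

Characteristic polynomial: t^2 - 7t + 10 = (t - 5)(t - 2), so the eigenvalues are 2, 5.
t=5: eigenvector (-3, -2).
t=2: eigenvector (2, 1).
P = [[-3, 2], [-2, 1]], D = diag(5, 2), P⁻¹ = [[1, -2], [2, -3]].
Q⁶ = P·diag(15625, 64)·P⁻¹ = [[-46619, 93366], [-31122, 62308]].
The requested entry is -31122.

-31122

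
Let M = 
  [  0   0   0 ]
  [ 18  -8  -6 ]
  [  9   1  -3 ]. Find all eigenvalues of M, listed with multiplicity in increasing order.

-6, -5, 0

Characteristic polynomial: p(λ) = λ^3 + 11λ^2 + 30λ = λ(λ + 5)(λ + 6).
Roots (with multiplicity): -6, -5, 0.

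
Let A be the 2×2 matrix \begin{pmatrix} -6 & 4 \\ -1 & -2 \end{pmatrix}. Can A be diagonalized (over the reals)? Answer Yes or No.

No

Characteristic polynomial: p(r) = r^2 + 8r + 16 = (r + 4)^2.
r = -4 has algebraic multiplicity 2; rank(A + 4I) = 1, so geometric multiplicity = 1.
Geometric multiplicity < algebraic multiplicity, so A is not diagonalizable.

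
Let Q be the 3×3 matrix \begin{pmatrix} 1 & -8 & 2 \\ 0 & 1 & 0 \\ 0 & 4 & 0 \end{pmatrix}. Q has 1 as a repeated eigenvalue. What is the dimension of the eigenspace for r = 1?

2

Q − 1I = [[0, -8, 2], [0, 0, 0], [0, 4, -1]].
This matrix has rank 1, so its null space has dimension 3 − 1 = 2.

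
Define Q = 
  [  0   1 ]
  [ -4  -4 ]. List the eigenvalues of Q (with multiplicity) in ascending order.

Characteristic polynomial: p(μ) = μ^2 + 4μ + 4 = (μ + 2)^2.
Roots (with multiplicity): -2, -2.

-2, -2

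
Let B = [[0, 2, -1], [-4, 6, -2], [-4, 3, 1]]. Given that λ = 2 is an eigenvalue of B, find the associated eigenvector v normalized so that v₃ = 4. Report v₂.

B − 2I = [[-2, 2, -1], [-4, 4, -2], [-4, 3, -1]].
Solving (B − 2I)v = 0 gives the eigenspace spanned by (2, 4, 4).
With v₃ = 4, v = (2, 4, 4), so v₂ = 4.

4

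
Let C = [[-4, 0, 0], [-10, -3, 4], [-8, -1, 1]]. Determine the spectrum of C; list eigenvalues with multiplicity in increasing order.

Characteristic polynomial: p(r) = r^3 + 6r^2 + 9r + 4 = (r + 1)^2(r + 4).
Roots (with multiplicity): -4, -1, -1.

-4, -1, -1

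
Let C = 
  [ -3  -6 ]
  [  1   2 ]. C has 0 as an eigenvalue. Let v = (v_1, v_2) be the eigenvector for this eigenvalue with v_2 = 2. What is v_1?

-4

C = [[-3, -6], [1, 2]].
Solving (C)v = 0 gives the eigenspace spanned by (-4, 2).
With v_2 = 2, v = (-4, 2), so v_1 = -4.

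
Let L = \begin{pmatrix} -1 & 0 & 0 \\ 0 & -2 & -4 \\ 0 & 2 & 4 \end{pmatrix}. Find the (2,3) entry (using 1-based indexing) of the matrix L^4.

-32

Characteristic polynomial: r^3 - r^2 - 2r = r(r - 2)(r + 1), so the eigenvalues are -1, 0, 2.
r=-1: eigenvector (1, 0, 0).
r=2: eigenvector (0, 1, -1).
r=0: eigenvector (0, 2, -1).
P = [[1, 0, 0], [0, 1, 2], [0, -1, -1]], D = diag(-1, 2, 0), P⁻¹ = [[1, 0, 0], [0, -1, -2], [0, 1, 1]].
L⁴ = P·diag(1, 16, 0)·P⁻¹ = [[1, 0, 0], [0, -16, -32], [0, 16, 32]].
The requested entry is -32.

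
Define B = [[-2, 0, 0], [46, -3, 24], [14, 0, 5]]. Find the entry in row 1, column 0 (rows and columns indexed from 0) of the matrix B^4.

3394

Characteristic polynomial: t^3 - 19t - 30 = (t - 5)(t + 2)(t + 3), so the eigenvalues are -3, -2, 5.
t=-2: eigenvector (1, -2, -2).
t=-3: eigenvector (0, 1, 0).
t=5: eigenvector (0, 3, 1).
P = [[1, 0, 0], [-2, 1, 3], [-2, 0, 1]], D = diag(-2, -3, 5), P⁻¹ = [[1, 0, 0], [-4, 1, -3], [2, 0, 1]].
B⁴ = P·diag(16, 81, 625)·P⁻¹ = [[16, 0, 0], [3394, 81, 1632], [1218, 0, 625]].
The requested entry is 3394.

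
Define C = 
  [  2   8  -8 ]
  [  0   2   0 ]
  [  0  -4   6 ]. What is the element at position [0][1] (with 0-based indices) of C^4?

2560

Characteristic polynomial: r^3 - 10r^2 + 28r - 24 = (r - 6)(r - 2)^2, so the eigenvalues are 2, 2, 6.
r=2: eigenvector (5, -2, -2).
r=6: eigenvector (-2, 0, 1).
r=2: eigenvector (-2, 1, 1).
P = [[5, -2, -2], [-2, 0, 1], [-2, 1, 1]], D = diag(2, 6, 2), P⁻¹ = [[1, 0, 2], [0, -1, 1], [2, 1, 4]].
C⁴ = P·diag(16, 1296, 16)·P⁻¹ = [[16, 2560, -2560], [0, 16, 0], [0, -1280, 1296]].
The requested entry is 2560.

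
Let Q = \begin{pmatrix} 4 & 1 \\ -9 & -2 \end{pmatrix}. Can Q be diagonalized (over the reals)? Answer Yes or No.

Characteristic polynomial: p(λ) = λ^2 - 2λ + 1 = (λ - 1)^2.
λ = 1 has algebraic multiplicity 2; rank(Q − 1I) = 1, so geometric multiplicity = 1.
Geometric multiplicity < algebraic multiplicity, so Q is not diagonalizable.

No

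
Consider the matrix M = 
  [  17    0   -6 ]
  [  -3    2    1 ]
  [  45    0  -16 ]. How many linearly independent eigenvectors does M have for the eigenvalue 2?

1

M − 2I = [[15, 0, -6], [-3, 0, 1], [45, 0, -18]].
This matrix has rank 2, so its null space has dimension 3 − 2 = 1.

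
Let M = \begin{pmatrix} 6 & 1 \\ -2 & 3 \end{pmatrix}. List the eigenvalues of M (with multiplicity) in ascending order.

Characteristic polynomial: p(r) = r^2 - 9r + 20 = (r - 5)(r - 4).
Roots (with multiplicity): 4, 5.

4, 5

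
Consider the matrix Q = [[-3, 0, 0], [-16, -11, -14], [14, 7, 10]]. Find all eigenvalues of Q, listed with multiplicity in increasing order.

-4, -3, 3

Characteristic polynomial: p(s) = s^3 + 4s^2 - 9s - 36 = (s - 3)(s + 3)(s + 4).
Roots (with multiplicity): -4, -3, 3.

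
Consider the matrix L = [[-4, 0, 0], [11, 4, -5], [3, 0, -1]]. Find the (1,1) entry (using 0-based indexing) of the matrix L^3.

Characteristic polynomial: s^3 + s^2 - 16s - 16 = (s - 4)(s + 1)(s + 4), so the eigenvalues are -4, -1, 4.
s=-4: eigenvector (1, -2, -1).
s=4: eigenvector (0, 1, 0).
s=-1: eigenvector (0, 1, 1).
P = [[1, 0, 0], [-2, 1, 1], [-1, 0, 1]], D = diag(-4, 4, -1), P⁻¹ = [[1, 0, 0], [1, 1, -1], [1, 0, 1]].
L³ = P·diag(-64, 64, -1)·P⁻¹ = [[-64, 0, 0], [191, 64, -65], [63, 0, -1]].
The requested entry is 64.

64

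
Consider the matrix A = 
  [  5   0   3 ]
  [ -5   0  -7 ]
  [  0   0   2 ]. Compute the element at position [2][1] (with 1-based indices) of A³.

-125

Characteristic polynomial: s^3 - 7s^2 + 10s = s(s - 5)(s - 2), so the eigenvalues are 0, 2, 5.
s=2: eigenvector (-1, -1, 1).
s=0: eigenvector (0, 1, 0).
s=5: eigenvector (1, -1, 0).
P = [[-1, 0, 1], [-1, 1, -1], [1, 0, 0]], D = diag(2, 0, 5), P⁻¹ = [[0, 0, 1], [1, 1, 2], [1, 0, 1]].
A³ = P·diag(8, 0, 125)·P⁻¹ = [[125, 0, 117], [-125, 0, -133], [0, 0, 8]].
The requested entry is -125.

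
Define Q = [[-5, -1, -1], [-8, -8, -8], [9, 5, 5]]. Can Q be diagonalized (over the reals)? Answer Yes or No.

Characteristic polynomial: p(r) = r^3 + 8r^2 + 16r = r(r + 4)^2.
r = -4 has algebraic multiplicity 2; rank(Q + 4I) = 2, so geometric multiplicity = 1.
Geometric multiplicity < algebraic multiplicity, so Q is not diagonalizable.

No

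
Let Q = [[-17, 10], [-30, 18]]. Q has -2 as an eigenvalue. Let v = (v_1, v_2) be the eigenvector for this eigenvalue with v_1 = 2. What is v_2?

Q + 2I = [[-15, 10], [-30, 20]].
Solving (Q + 2I)v = 0 gives the eigenspace spanned by (2, 3).
With v_1 = 2, v = (2, 3), so v_2 = 3.

3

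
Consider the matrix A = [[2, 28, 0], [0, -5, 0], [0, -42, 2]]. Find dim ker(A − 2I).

A − 2I = [[0, 28, 0], [0, -7, 0], [0, -42, 0]].
This matrix has rank 1, so its null space has dimension 3 − 1 = 2.

2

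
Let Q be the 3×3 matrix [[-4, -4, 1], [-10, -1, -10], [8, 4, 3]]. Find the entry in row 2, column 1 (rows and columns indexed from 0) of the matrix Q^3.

124

Characteristic polynomial: s^3 + 2s^2 - 19s - 20 = (s - 4)(s + 1)(s + 5), so the eigenvalues are -5, -1, 4.
s=4: eigenvector (1, -2, 0).
s=-5: eigenvector (-1, 0, 1).
s=-1: eigenvector (-1, 1, 1).
P = [[1, -1, -1], [-2, 0, 1], [0, 1, 1]], D = diag(4, -5, -1), P⁻¹ = [[1, 0, 1], [-2, -1, -1], [2, 1, 2]].
Q³ = P·diag(64, -125, -1)·P⁻¹ = [[-184, -124, -59], [-130, -1, -130], [248, 124, 123]].
The requested entry is 124.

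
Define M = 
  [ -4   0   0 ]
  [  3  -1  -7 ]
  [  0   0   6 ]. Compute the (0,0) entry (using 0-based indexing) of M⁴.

Characteristic polynomial: μ^3 - μ^2 - 26μ - 24 = (μ - 6)(μ + 1)(μ + 4), so the eigenvalues are -4, -1, 6.
μ=-4: eigenvector (1, -1, 0).
μ=-1: eigenvector (0, 1, 0).
μ=6: eigenvector (0, -1, 1).
P = [[1, 0, 0], [-1, 1, -1], [0, 0, 1]], D = diag(-4, -1, 6), P⁻¹ = [[1, 0, 0], [1, 1, 1], [0, 0, 1]].
M⁴ = P·diag(256, 1, 1296)·P⁻¹ = [[256, 0, 0], [-255, 1, -1295], [0, 0, 1296]].
The requested entry is 256.

256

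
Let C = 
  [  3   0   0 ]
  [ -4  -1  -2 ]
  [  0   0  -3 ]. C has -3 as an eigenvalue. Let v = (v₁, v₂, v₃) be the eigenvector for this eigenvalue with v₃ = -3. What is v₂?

C + 3I = [[6, 0, 0], [-4, 2, -2], [0, 0, 0]].
Solving (C + 3I)v = 0 gives the eigenspace spanned by (0, -3, -3).
With v₃ = -3, v = (0, -3, -3), so v₂ = -3.

-3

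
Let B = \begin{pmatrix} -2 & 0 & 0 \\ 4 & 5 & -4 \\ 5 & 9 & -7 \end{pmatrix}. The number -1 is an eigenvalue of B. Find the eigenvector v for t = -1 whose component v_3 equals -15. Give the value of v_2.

B + 1I = [[-1, 0, 0], [4, 6, -4], [5, 9, -6]].
Solving (B + 1I)v = 0 gives the eigenspace spanned by (0, -10, -15).
With v_3 = -15, v = (0, -10, -15), so v_2 = -10.

-10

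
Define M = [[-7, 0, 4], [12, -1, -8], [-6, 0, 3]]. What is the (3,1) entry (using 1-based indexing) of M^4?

Characteristic polynomial: t^3 + 5t^2 + 7t + 3 = (t + 1)^2(t + 3), so the eigenvalues are -3, -1, -1.
t=-3: eigenvector (1, -2, 1).
t=-1: eigenvector (0, 1, 0).
t=-1: eigenvector (2, -4, 3).
P = [[1, 0, 2], [-2, 1, -4], [1, 0, 3]], D = diag(-3, -1, -1), P⁻¹ = [[3, 0, -2], [2, 1, 0], [-1, 0, 1]].
M⁴ = P·diag(81, 1, 1)·P⁻¹ = [[241, 0, -160], [-480, 1, 320], [240, 0, -159]].
The requested entry is 240.

240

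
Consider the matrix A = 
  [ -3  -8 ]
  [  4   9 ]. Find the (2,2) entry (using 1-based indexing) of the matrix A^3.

249

Characteristic polynomial: s^2 - 6s + 5 = (s - 5)(s - 1), so the eigenvalues are 1, 5.
s=5: eigenvector (-1, 1).
s=1: eigenvector (-2, 1).
P = [[-1, -2], [1, 1]], D = diag(5, 1), P⁻¹ = [[1, 2], [-1, -1]].
A³ = P·diag(125, 1)·P⁻¹ = [[-123, -248], [124, 249]].
The requested entry is 249.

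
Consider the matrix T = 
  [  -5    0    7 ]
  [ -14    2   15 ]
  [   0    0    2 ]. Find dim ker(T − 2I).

T − 2I = [[-7, 0, 7], [-14, 0, 15], [0, 0, 0]].
This matrix has rank 2, so its null space has dimension 3 − 2 = 1.

1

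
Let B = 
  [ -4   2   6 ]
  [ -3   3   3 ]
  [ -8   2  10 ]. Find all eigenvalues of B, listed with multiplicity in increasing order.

2, 3, 4

Characteristic polynomial: p(s) = s^3 - 9s^2 + 26s - 24 = (s - 4)(s - 3)(s - 2).
Roots (with multiplicity): 2, 3, 4.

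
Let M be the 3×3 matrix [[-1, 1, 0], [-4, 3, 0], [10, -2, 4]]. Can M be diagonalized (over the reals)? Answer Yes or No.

No

Characteristic polynomial: p(μ) = μ^3 - 6μ^2 + 9μ - 4 = (μ - 4)(μ - 1)^2.
μ = 1 has algebraic multiplicity 2; rank(M − 1I) = 2, so geometric multiplicity = 1.
Geometric multiplicity < algebraic multiplicity, so M is not diagonalizable.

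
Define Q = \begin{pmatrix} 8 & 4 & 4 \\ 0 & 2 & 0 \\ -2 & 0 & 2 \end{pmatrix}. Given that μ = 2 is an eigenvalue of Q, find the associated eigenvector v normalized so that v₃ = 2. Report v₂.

-2

Q − 2I = [[6, 4, 4], [0, 0, 0], [-2, 0, 0]].
Solving (Q − 2I)v = 0 gives the eigenspace spanned by (0, -2, 2).
With v₃ = 2, v = (0, -2, 2), so v₂ = -2.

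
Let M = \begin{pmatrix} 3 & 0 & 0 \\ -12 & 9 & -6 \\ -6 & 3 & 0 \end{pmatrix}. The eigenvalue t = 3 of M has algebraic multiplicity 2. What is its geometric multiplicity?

M − 3I = [[0, 0, 0], [-12, 6, -6], [-6, 3, -3]].
This matrix has rank 1, so its null space has dimension 3 − 1 = 2.

2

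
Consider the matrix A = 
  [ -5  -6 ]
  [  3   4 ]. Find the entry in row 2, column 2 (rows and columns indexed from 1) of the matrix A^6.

Characteristic polynomial: μ^2 + μ - 2 = (μ - 1)(μ + 2), so the eigenvalues are -2, 1.
μ=-2: eigenvector (2, -1).
μ=1: eigenvector (1, -1).
P = [[2, 1], [-1, -1]], D = diag(-2, 1), P⁻¹ = [[1, 1], [-1, -2]].
A⁶ = P·diag(64, 1)·P⁻¹ = [[127, 126], [-63, -62]].
The requested entry is -62.

-62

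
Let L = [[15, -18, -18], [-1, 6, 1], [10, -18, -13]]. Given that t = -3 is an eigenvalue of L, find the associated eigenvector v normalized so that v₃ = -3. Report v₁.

-3

L + 3I = [[18, -18, -18], [-1, 9, 1], [10, -18, -10]].
Solving (L + 3I)v = 0 gives the eigenspace spanned by (-3, 0, -3).
With v₃ = -3, v = (-3, 0, -3), so v₁ = -3.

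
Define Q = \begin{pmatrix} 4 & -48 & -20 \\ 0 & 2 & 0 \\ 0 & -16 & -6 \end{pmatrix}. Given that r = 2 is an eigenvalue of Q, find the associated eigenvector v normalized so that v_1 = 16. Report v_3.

Q − 2I = [[2, -48, -20], [0, 0, 0], [0, -16, -8]].
Solving (Q − 2I)v = 0 gives the eigenspace spanned by (16, 4, -8).
With v_1 = 16, v = (16, 4, -8), so v_3 = -8.

-8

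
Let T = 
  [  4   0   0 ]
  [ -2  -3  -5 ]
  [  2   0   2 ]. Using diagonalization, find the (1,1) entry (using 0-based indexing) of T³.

-27

Characteristic polynomial: r^3 - 3r^2 - 10r + 24 = (r - 4)(r - 2)(r + 3), so the eigenvalues are -3, 2, 4.
r=2: eigenvector (0, 1, -1).
r=4: eigenvector (1, -1, 1).
r=-3: eigenvector (0, 1, 0).
P = [[0, 1, 0], [1, -1, 1], [-1, 1, 0]], D = diag(2, 4, -3), P⁻¹ = [[1, 0, -1], [1, 0, 0], [0, 1, 1]].
T³ = P·diag(8, 64, -27)·P⁻¹ = [[64, 0, 0], [-56, -27, -35], [56, 0, 8]].
The requested entry is -27.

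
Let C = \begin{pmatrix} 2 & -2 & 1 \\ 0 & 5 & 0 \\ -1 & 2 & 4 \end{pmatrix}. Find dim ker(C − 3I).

C − 3I = [[-1, -2, 1], [0, 2, 0], [-1, 2, 1]].
This matrix has rank 2, so its null space has dimension 3 − 2 = 1.

1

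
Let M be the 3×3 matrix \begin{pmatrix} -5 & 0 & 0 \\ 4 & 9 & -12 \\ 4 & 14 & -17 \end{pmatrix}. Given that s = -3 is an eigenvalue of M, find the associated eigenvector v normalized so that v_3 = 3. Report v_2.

3

M + 3I = [[-2, 0, 0], [4, 12, -12], [4, 14, -14]].
Solving (M + 3I)v = 0 gives the eigenspace spanned by (0, 3, 3).
With v_3 = 3, v = (0, 3, 3), so v_2 = 3.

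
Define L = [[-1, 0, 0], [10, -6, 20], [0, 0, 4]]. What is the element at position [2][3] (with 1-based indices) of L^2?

Characteristic polynomial: λ^3 + 3λ^2 - 22λ - 24 = (λ - 4)(λ + 1)(λ + 6), so the eigenvalues are -6, -1, 4.
λ=-1: eigenvector (1, 2, 0).
λ=-6: eigenvector (0, 1, 0).
λ=4: eigenvector (0, 2, 1).
P = [[1, 0, 0], [2, 1, 2], [0, 0, 1]], D = diag(-1, -6, 4), P⁻¹ = [[1, 0, 0], [-2, 1, -2], [0, 0, 1]].
L² = P·diag(1, 36, 16)·P⁻¹ = [[1, 0, 0], [-70, 36, -40], [0, 0, 16]].
The requested entry is -40.

-40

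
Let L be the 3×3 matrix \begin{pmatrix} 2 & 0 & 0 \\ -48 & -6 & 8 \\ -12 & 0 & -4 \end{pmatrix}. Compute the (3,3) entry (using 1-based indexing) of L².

Characteristic polynomial: t^3 + 8t^2 + 4t - 48 = (t - 2)(t + 4)(t + 6), so the eigenvalues are -6, -4, 2.
t=2: eigenvector (1, -8, -2).
t=-6: eigenvector (0, 1, 0).
t=-4: eigenvector (0, 4, 1).
P = [[1, 0, 0], [-8, 1, 4], [-2, 0, 1]], D = diag(2, -6, -4), P⁻¹ = [[1, 0, 0], [0, 1, -4], [2, 0, 1]].
L² = P·diag(4, 36, 16)·P⁻¹ = [[4, 0, 0], [96, 36, -80], [24, 0, 16]].
The requested entry is 16.

16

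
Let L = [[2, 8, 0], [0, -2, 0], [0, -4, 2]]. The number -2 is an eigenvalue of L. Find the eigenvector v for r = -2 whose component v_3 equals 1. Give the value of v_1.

L + 2I = [[4, 8, 0], [0, 0, 0], [0, -4, 4]].
Solving (L + 2I)v = 0 gives the eigenspace spanned by (-2, 1, 1).
With v_3 = 1, v = (-2, 1, 1), so v_1 = -2.

-2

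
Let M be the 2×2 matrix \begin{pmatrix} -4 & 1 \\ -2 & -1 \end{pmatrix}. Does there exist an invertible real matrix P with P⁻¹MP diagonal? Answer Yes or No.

Yes

Characteristic polynomial: p(r) = r^2 + 5r + 6 = (r + 2)(r + 3).
All 2 eigenvalues are distinct, so M is diagonalizable.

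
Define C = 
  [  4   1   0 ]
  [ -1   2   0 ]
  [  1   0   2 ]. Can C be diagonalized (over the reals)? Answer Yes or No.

Characteristic polynomial: p(s) = s^3 - 8s^2 + 21s - 18 = (s - 3)^2(s - 2).
s = 3 has algebraic multiplicity 2; rank(C − 3I) = 2, so geometric multiplicity = 1.
Geometric multiplicity < algebraic multiplicity, so C is not diagonalizable.

No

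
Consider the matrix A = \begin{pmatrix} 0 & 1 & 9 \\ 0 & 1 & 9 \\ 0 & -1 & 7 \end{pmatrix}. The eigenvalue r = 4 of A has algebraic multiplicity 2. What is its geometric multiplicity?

A − 4I = [[-4, 1, 9], [0, -3, 9], [0, -1, 3]].
This matrix has rank 2, so its null space has dimension 3 − 2 = 1.

1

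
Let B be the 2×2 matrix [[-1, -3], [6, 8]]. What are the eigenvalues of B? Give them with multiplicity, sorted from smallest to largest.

2, 5

Characteristic polynomial: p(μ) = μ^2 - 7μ + 10 = (μ - 5)(μ - 2).
Roots (with multiplicity): 2, 5.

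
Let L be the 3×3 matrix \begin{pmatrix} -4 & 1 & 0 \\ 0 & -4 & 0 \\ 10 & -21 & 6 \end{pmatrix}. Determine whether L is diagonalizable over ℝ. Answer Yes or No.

Characteristic polynomial: p(λ) = λ^3 + 2λ^2 - 32λ - 96 = (λ - 6)(λ + 4)^2.
λ = -4 has algebraic multiplicity 2; rank(L + 4I) = 2, so geometric multiplicity = 1.
Geometric multiplicity < algebraic multiplicity, so L is not diagonalizable.

No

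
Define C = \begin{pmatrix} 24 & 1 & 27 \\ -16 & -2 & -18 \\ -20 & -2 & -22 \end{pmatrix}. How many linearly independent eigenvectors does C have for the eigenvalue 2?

C − 2I = [[22, 1, 27], [-16, -4, -18], [-20, -2, -24]].
This matrix has rank 2, so its null space has dimension 3 − 2 = 1.

1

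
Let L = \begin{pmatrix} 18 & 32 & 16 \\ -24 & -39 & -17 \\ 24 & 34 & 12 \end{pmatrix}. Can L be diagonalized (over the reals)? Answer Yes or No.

Characteristic polynomial: p(t) = t^3 + 9t^2 + 8t - 60 = (t - 2)(t + 5)(t + 6).
All 3 eigenvalues are distinct, so L is diagonalizable.

Yes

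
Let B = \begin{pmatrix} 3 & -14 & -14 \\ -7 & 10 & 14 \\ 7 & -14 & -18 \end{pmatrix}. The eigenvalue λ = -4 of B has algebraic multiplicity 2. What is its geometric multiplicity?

2

B + 4I = [[7, -14, -14], [-7, 14, 14], [7, -14, -14]].
This matrix has rank 1, so its null space has dimension 3 − 1 = 2.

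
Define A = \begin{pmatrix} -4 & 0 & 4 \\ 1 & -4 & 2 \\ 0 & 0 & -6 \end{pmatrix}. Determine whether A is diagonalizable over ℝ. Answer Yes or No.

Characteristic polynomial: p(t) = t^3 + 14t^2 + 64t + 96 = (t + 4)^2(t + 6).
t = -4 has algebraic multiplicity 2; rank(A + 4I) = 2, so geometric multiplicity = 1.
Geometric multiplicity < algebraic multiplicity, so A is not diagonalizable.

No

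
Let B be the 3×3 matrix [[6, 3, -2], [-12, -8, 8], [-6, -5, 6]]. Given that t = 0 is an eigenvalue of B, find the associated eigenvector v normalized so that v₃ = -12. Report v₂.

-24

B = [[6, 3, -2], [-12, -8, 8], [-6, -5, 6]].
Solving (B)v = 0 gives the eigenspace spanned by (8, -24, -12).
With v₃ = -12, v = (8, -24, -12), so v₂ = -24.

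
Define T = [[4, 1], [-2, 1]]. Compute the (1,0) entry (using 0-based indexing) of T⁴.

-130

Characteristic polynomial: r^2 - 5r + 6 = (r - 3)(r - 2), so the eigenvalues are 2, 3.
r=3: eigenvector (1, -1).
r=2: eigenvector (-1, 2).
P = [[1, -1], [-1, 2]], D = diag(3, 2), P⁻¹ = [[2, 1], [1, 1]].
T⁴ = P·diag(81, 16)·P⁻¹ = [[146, 65], [-130, -49]].
The requested entry is -130.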